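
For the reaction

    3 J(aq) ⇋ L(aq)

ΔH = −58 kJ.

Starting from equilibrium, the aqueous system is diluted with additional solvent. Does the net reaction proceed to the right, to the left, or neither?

Dilution lowers every aqueous concentration by the same factor. Δn_aq = 1 − 3 = -2, so the system shifts toward the side with more dissolved moles — to the left.

left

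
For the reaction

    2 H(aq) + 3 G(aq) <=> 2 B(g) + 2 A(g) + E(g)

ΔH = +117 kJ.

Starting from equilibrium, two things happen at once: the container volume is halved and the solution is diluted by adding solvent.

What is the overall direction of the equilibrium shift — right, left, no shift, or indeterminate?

Gas moles: reactants 0, products 5 (Δn_gas = +5). Compression shifts the system toward the side with fewer moles of gas — to the left.
Dilution lowers every aqueous concentration by the same factor. Δn_aq = 0 − 5 = -5, so the system shifts toward the side with more dissolved moles — to the left.
All effects act in the same direction — net shift to the left.

left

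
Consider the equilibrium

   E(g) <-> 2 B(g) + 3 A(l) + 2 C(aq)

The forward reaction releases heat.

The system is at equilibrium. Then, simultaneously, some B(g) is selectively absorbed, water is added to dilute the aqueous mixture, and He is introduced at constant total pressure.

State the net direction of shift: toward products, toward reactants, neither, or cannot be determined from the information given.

right

Removing B (g), a product, drives the reaction to the right.
Dilution lowers every aqueous concentration by the same factor. Δn_aq = 2 − 0 = +2, so the system shifts toward the side with more dissolved moles — to the right.
Adding inert gas at constant total pressure expands the volume and lowers every reacting partial pressure. With Δn_gas = 2 − 1 = +1, Q moves away from K toward the side with fewer gas moles, so the system shifts toward the side with more gas moles — to the right.
All effects act in the same direction — net shift to the right.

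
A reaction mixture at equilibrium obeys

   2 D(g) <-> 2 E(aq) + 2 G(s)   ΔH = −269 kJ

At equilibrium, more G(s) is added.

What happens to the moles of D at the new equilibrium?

unchanged

G is a pure solid; its activity is 1 regardless of amount, so Q is unaffected — no shift from this change.
No net shift occurs, so the amount of D is unchanged.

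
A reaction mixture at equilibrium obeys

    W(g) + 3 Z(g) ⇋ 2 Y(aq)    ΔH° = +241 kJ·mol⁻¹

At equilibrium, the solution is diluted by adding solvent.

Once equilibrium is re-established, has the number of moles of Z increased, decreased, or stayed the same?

Dilution lowers every aqueous concentration by the same factor. Δn_aq = 2 − 0 = +2, so the system shifts toward the side with more dissolved moles — to the right.
The net shift is to the right. Z is a reactant, so its amount decreases.

decreases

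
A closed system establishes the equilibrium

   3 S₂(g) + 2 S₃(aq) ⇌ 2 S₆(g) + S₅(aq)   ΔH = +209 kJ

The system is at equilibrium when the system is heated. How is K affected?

increases

K depends on temperature via the van 't Hoff relation. The forward reaction is endothermic, so raising T increases K.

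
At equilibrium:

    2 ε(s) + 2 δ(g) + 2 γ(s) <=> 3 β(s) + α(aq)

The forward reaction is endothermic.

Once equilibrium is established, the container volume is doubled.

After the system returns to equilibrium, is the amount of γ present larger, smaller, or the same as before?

increases

Gas moles: reactants 2, products 0 (Δn_gas = -2). Expansion shifts the system toward the side with more moles of gas — to the left.
The net shift is to the left. γ is a reactant, so its amount increases.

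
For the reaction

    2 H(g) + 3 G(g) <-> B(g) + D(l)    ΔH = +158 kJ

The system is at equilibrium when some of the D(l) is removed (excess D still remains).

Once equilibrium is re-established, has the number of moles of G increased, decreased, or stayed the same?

D is a pure liquid; its activity is 1 regardless of amount, so Q is unaffected — no shift from this change.
No net shift occurs, so the amount of G is unchanged.

unchanged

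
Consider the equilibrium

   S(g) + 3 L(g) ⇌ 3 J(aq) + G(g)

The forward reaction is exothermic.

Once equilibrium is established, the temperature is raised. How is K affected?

K depends on temperature via the van 't Hoff relation. The forward reaction is exothermic, so raising T decreases K.

decreases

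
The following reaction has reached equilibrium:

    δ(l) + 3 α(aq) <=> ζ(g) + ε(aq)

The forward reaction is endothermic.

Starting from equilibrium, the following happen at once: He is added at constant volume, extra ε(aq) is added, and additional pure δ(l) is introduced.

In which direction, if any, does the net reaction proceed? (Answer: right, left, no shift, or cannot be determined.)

At constant volume, adding an inert gas leaves every reacting species' partial pressure unchanged, so Q is unchanged — no shift from this change.
Adding ε (aq), a product, drives the reaction to the left.
δ is a pure liquid; its activity is 1 regardless of amount, so Q is unaffected — no shift from this change.
Only the nonzero effect(s) matter; the net shift is to the left.

left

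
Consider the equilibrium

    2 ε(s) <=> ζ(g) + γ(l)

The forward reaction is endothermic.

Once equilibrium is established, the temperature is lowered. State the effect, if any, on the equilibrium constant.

decreases

K depends on temperature via the van 't Hoff relation. The forward reaction is endothermic, so lowering T decreases K.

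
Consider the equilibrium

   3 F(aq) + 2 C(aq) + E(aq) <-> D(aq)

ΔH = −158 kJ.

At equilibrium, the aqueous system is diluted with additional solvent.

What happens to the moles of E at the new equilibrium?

increases

Dilution lowers every aqueous concentration by the same factor. Δn_aq = 1 − 6 = -5, so the system shifts toward the side with more dissolved moles — to the left.
The net shift is to the left. E is a reactant, so its amount increases.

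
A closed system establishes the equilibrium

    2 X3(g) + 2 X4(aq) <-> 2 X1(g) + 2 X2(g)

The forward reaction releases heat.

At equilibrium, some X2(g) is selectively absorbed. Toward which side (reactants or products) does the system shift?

Removing X2 (g), a product, drives the reaction to the right.

right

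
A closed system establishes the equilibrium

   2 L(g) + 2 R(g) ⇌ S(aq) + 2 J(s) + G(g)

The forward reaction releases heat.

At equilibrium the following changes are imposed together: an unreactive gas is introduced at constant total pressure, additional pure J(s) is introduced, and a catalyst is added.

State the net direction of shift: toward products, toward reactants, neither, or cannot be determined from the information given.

Adding inert gas at constant total pressure expands the volume and lowers every reacting partial pressure. With Δn_gas = 1 − 4 = -3, Q moves away from K toward the side with fewer gas moles, so the system shifts toward the side with more gas moles — to the left.
J is a pure solid; its activity is 1 regardless of amount, so Q is unaffected — no shift from this change.
A catalyst speeds both forward and reverse rates equally; it changes neither Q nor K — no shift from this change.
Only the nonzero effect(s) matter; the net shift is to the left.

left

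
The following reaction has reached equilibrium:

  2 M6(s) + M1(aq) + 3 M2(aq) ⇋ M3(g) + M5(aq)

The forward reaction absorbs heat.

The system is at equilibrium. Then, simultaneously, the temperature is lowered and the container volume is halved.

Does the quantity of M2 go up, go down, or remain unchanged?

increases

The forward reaction is endothermic. Lowering T favours the exothermic direction — shift to the left.
Gas moles: reactants 0, products 1 (Δn_gas = +1). Compression shifts the system toward the side with fewer moles of gas — to the left.
The net shift is to the left. M2 is a reactant, so its amount increases.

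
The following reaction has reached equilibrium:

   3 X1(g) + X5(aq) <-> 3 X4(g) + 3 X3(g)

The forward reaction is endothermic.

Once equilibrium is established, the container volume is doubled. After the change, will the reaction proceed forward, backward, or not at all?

right

Gas moles: reactants 3, products 6 (Δn_gas = +3). Expansion shifts the system toward the side with more moles of gas — to the right.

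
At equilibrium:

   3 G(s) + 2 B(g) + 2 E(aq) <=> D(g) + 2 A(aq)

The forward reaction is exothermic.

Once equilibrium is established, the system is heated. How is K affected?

K depends on temperature via the van 't Hoff relation. The forward reaction is exothermic, so raising T decreases K.

decreases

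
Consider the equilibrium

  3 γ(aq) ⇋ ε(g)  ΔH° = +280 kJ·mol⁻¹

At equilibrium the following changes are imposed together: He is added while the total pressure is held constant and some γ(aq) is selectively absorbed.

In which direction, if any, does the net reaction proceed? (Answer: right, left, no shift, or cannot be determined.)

cannot be determined

Adding inert gas at constant total pressure expands the volume and lowers every reacting partial pressure. With Δn_gas = 1 − 0 = +1, Q moves away from K toward the side with fewer gas moles, so the system shifts toward the side with more gas moles — to the right.
Removing γ (aq), a reactant, drives the reaction to the left.
The individual effects push in opposite directions; without quantitative information the net direction cannot be determined.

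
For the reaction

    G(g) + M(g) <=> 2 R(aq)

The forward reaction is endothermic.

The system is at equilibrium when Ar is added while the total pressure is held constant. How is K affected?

unchanged

The equilibrium constant depends only on temperature. This perturbation may move the position of equilibrium, but since T is unchanged, K itself is unchanged.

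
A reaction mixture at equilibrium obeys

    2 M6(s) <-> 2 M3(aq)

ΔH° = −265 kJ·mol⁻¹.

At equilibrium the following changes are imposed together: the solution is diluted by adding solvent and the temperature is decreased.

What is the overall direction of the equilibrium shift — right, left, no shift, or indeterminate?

right

Dilution lowers every aqueous concentration by the same factor. Δn_aq = 2 − 0 = +2, so the system shifts toward the side with more dissolved moles — to the right.
The forward reaction is exothermic. Lowering T favours the exothermic direction — shift to the right.
All effects act in the same direction — net shift to the right.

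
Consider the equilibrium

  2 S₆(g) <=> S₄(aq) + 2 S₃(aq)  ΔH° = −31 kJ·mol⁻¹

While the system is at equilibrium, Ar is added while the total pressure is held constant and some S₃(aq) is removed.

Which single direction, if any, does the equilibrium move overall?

Adding inert gas at constant total pressure expands the volume and lowers every reacting partial pressure. With Δn_gas = 0 − 2 = -2, Q moves away from K toward the side with fewer gas moles, so the system shifts toward the side with more gas moles — to the left.
Removing S₃ (aq), a product, drives the reaction to the right.
The individual effects push in opposite directions; without quantitative information the net direction cannot be determined.

cannot be determined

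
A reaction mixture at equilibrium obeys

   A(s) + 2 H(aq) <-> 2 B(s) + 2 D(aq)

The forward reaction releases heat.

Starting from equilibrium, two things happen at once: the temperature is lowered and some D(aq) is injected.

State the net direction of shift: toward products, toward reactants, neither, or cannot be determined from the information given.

The forward reaction is exothermic. Lowering T favours the exothermic direction — shift to the right.
Adding D (aq), a product, drives the reaction to the left.
The individual effects push in opposite directions; without quantitative information the net direction cannot be determined.

cannot be determined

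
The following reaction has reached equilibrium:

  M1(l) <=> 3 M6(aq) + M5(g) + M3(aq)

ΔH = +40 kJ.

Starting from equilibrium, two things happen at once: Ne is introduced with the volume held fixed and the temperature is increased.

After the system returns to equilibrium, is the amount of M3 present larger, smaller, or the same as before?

At constant volume, adding an inert gas leaves every reacting species' partial pressure unchanged, so Q is unchanged — no shift from this change.
The forward reaction is endothermic. Raising T favours the endothermic direction — shift to the right.
The net shift is to the right. M3 is a product, so its amount increases.

increases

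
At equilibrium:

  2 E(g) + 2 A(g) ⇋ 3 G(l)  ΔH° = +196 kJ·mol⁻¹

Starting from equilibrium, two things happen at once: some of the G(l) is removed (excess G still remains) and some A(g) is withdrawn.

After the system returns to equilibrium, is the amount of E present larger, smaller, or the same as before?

G is a pure liquid; its activity is 1 regardless of amount, so Q is unaffected — no shift from this change.
Removing A (g), a reactant, drives the reaction to the left.
The net shift is to the left. E is a reactant, so its amount increases.

increases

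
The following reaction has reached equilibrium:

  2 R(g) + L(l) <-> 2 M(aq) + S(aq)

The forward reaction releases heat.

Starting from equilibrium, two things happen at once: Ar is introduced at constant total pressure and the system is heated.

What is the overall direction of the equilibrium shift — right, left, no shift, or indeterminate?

left

Adding inert gas at constant total pressure expands the volume and lowers every reacting partial pressure. With Δn_gas = 0 − 2 = -2, Q moves away from K toward the side with fewer gas moles, so the system shifts toward the side with more gas moles — to the left.
The forward reaction is exothermic. Raising T favours the endothermic direction — shift to the left.
All effects act in the same direction — net shift to the left.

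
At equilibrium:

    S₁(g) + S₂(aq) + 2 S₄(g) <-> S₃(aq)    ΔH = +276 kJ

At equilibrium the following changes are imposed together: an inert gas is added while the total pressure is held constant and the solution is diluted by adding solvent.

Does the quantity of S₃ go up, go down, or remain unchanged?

decreases

Adding inert gas at constant total pressure expands the volume and lowers every reacting partial pressure. With Δn_gas = 0 − 3 = -3, Q moves away from K toward the side with fewer gas moles, so the system shifts toward the side with more gas moles — to the left.
Dilution scales every aqueous concentration by the same factor. Δn_aq = 1 − 1 = 0, so Q is unchanged — no shift.
The net shift is to the left. S₃ is a product, so its amount decreases.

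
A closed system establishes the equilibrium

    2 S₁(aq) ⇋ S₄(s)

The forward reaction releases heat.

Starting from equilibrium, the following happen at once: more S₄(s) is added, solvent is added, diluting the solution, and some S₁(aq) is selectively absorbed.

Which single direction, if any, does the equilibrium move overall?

S₄ is a pure solid; its activity is 1 regardless of amount, so Q is unaffected — no shift from this change.
Dilution lowers every aqueous concentration by the same factor. Δn_aq = 0 − 2 = -2, so the system shifts toward the side with more dissolved moles — to the left.
Removing S₁ (aq), a reactant, drives the reaction to the left.
Only the nonzero effect(s) matter; the net shift is to the left.

left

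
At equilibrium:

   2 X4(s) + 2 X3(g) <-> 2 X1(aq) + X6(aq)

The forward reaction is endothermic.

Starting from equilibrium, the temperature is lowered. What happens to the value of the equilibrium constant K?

decreases

K depends on temperature via the van 't Hoff relation. The forward reaction is endothermic, so lowering T decreases K.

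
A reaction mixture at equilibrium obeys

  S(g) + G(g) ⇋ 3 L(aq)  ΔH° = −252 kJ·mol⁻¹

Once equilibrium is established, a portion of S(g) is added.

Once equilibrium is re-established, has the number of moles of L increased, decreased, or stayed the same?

increases

Adding S (g), a reactant, drives the reaction to the right.
The net shift is to the right. L is a product, so its amount increases.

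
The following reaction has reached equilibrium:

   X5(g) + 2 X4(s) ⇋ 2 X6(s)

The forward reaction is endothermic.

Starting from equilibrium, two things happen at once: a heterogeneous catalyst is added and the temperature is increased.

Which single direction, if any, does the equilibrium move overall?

right

A catalyst speeds both forward and reverse rates equally; it changes neither Q nor K — no shift from this change.
The forward reaction is endothermic. Raising T favours the endothermic direction — shift to the right.
Only the nonzero effect(s) matter; the net shift is to the right.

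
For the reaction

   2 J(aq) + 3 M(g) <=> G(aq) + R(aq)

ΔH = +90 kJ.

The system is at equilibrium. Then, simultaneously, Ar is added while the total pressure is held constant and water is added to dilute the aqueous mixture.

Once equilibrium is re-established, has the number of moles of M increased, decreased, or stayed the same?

Adding inert gas at constant total pressure expands the volume and lowers every reacting partial pressure. With Δn_gas = 0 − 3 = -3, Q moves away from K toward the side with fewer gas moles, so the system shifts toward the side with more gas moles — to the left.
Dilution scales every aqueous concentration by the same factor. Δn_aq = 2 − 2 = 0, so Q is unchanged — no shift.
The net shift is to the left. M is a reactant, so its amount increases.

increases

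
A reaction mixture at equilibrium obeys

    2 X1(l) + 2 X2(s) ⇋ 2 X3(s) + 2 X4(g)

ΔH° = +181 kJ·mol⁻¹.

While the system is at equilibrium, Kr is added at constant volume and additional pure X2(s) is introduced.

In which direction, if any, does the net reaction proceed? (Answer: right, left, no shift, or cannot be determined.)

no shift

At constant volume, adding an inert gas leaves every reacting species' partial pressure unchanged, so Q is unchanged — no shift from this change.
X2 is a pure solid; its activity is 1 regardless of amount, so Q is unaffected — no shift from this change.
None of the changes alters Q relative to K, so there is no net shift.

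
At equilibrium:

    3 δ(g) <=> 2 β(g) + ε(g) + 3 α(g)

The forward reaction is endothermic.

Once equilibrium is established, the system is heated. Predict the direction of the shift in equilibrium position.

The forward reaction is endothermic. Raising T favours the endothermic direction — shift to the right.

right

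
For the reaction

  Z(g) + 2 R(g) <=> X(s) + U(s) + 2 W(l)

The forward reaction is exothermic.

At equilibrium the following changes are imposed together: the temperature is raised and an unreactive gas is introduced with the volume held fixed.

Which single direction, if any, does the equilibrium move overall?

left

The forward reaction is exothermic. Raising T favours the endothermic direction — shift to the left.
At constant volume, adding an inert gas leaves every reacting species' partial pressure unchanged, so Q is unchanged — no shift from this change.
Only the nonzero effect(s) matter; the net shift is to the left.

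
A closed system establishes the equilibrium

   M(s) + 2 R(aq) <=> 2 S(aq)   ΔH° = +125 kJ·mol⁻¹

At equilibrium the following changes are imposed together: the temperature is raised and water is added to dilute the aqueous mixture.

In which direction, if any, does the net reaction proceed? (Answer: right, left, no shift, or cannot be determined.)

right

The forward reaction is endothermic. Raising T favours the endothermic direction — shift to the right.
Dilution scales every aqueous concentration by the same factor. Δn_aq = 2 − 2 = 0, so Q is unchanged — no shift.
Only the nonzero effect(s) matter; the net shift is to the right.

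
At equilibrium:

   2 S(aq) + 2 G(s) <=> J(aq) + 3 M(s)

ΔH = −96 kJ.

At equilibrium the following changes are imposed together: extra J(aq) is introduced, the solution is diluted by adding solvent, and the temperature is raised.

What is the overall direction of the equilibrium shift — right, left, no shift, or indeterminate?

Adding J (aq), a product, drives the reaction to the left.
Dilution lowers every aqueous concentration by the same factor. Δn_aq = 1 − 2 = -1, so the system shifts toward the side with more dissolved moles — to the left.
The forward reaction is exothermic. Raising T favours the endothermic direction — shift to the left.
All effects act in the same direction — net shift to the left.

left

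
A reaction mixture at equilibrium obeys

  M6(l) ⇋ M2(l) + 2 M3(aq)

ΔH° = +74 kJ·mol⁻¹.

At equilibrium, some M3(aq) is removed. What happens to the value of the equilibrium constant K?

unchanged

The equilibrium constant depends only on temperature. This perturbation may move the position of equilibrium, but since T is unchanged, K itself is unchanged.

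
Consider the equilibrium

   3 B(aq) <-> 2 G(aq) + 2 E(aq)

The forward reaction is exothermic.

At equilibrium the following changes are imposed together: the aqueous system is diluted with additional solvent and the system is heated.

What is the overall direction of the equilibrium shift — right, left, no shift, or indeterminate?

cannot be determined

Dilution lowers every aqueous concentration by the same factor. Δn_aq = 4 − 3 = +1, so the system shifts toward the side with more dissolved moles — to the right.
The forward reaction is exothermic. Raising T favours the endothermic direction — shift to the left.
The individual effects push in opposite directions; without quantitative information the net direction cannot be determined.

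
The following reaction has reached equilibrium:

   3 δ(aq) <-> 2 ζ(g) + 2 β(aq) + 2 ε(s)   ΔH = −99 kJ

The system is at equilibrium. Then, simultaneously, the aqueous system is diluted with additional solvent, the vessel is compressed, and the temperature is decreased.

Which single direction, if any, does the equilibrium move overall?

Dilution lowers every aqueous concentration by the same factor. Δn_aq = 2 − 3 = -1, so the system shifts toward the side with more dissolved moles — to the left.
Gas moles: reactants 0, products 2 (Δn_gas = +2). Compression shifts the system toward the side with fewer moles of gas — to the left.
The forward reaction is exothermic. Lowering T favours the exothermic direction — shift to the right.
The individual effects push in opposite directions; without quantitative information the net direction cannot be determined.

cannot be determined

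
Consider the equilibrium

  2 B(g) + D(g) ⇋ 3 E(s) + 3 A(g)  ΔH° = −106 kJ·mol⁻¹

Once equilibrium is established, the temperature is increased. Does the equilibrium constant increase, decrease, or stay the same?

K depends on temperature via the van 't Hoff relation. The forward reaction is exothermic, so raising T decreases K.

decreases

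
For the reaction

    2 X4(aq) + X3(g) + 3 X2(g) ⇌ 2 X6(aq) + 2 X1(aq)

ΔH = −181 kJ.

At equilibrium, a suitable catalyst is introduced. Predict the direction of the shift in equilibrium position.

A catalyst speeds both forward and reverse rates equally; it changes neither Q nor K — no shift from this change.

no shift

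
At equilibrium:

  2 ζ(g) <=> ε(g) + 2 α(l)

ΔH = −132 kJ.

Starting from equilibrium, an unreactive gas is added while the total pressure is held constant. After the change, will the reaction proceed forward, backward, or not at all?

left

Adding inert gas at constant total pressure expands the volume and lowers every reacting partial pressure. With Δn_gas = 1 − 2 = -1, Q moves away from K toward the side with fewer gas moles, so the system shifts toward the side with more gas moles — to the left.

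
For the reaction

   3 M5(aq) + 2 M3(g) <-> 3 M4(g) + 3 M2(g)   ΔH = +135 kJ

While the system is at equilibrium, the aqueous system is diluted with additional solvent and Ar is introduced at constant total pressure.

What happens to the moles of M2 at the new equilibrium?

cannot be determined

Dilution lowers every aqueous concentration by the same factor. Δn_aq = 0 − 3 = -3, so the system shifts toward the side with more dissolved moles — to the left.
Adding inert gas at constant total pressure expands the volume and lowers every reacting partial pressure. With Δn_gas = 6 − 2 = +4, Q moves away from K toward the side with fewer gas moles, so the system shifts toward the side with more gas moles — to the right.
The two effects oppose each other, so the net shift — and hence the change in M2 — cannot be determined from the given information.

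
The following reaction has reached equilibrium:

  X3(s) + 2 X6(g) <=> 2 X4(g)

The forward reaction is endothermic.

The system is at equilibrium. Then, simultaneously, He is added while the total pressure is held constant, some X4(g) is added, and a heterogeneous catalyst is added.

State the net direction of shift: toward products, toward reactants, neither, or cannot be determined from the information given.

Adding inert gas at constant total pressure expands the volume, scaling every reacting partial pressure by the same factor. Δn_gas = 2 − 2 = 0, so Q is unchanged — no shift.
Adding X4 (g), a product, drives the reaction to the left.
A catalyst speeds both forward and reverse rates equally; it changes neither Q nor K — no shift from this change.
Only the nonzero effect(s) matter; the net shift is to the left.

left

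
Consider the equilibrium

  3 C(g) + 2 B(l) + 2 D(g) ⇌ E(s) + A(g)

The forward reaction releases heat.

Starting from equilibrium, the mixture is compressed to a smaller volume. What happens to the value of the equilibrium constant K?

unchanged

The equilibrium constant depends only on temperature. This perturbation may move the position of equilibrium, but since T is unchanged, K itself is unchanged.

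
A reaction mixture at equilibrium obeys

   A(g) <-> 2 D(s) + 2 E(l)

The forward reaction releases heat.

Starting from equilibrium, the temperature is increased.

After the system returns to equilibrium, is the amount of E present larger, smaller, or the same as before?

The forward reaction is exothermic. Raising T favours the endothermic direction — shift to the left.
The net shift is to the left. E is a product, so its amount decreases.

decreases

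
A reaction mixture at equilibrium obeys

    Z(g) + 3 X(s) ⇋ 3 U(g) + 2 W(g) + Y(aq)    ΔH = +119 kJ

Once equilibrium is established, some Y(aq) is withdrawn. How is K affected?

unchanged

The equilibrium constant depends only on temperature. This perturbation may move the position of equilibrium, but since T is unchanged, K itself is unchanged.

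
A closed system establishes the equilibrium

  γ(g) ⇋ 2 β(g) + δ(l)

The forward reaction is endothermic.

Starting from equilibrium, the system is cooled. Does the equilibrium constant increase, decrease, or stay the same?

decreases

K depends on temperature via the van 't Hoff relation. The forward reaction is endothermic, so lowering T decreases K.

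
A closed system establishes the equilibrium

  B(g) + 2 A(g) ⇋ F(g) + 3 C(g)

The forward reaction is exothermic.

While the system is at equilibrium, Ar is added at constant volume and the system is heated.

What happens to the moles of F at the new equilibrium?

decreases

At constant volume, adding an inert gas leaves every reacting species' partial pressure unchanged, so Q is unchanged — no shift from this change.
The forward reaction is exothermic. Raising T favours the endothermic direction — shift to the left.
The net shift is to the left. F is a product, so its amount decreases.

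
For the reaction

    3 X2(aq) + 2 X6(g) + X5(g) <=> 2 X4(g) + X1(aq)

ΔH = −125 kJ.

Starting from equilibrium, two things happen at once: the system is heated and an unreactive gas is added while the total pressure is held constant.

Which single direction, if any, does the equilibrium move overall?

left

The forward reaction is exothermic. Raising T favours the endothermic direction — shift to the left.
Adding inert gas at constant total pressure expands the volume and lowers every reacting partial pressure. With Δn_gas = 2 − 3 = -1, Q moves away from K toward the side with fewer gas moles, so the system shifts toward the side with more gas moles — to the left.
All effects act in the same direction — net shift to the left.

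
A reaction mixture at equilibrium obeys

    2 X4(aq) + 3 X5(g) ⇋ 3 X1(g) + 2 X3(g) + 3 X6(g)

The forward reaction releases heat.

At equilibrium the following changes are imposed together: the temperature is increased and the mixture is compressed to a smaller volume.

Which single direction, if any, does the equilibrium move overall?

The forward reaction is exothermic. Raising T favours the endothermic direction — shift to the left.
Gas moles: reactants 3, products 8 (Δn_gas = +5). Compression shifts the system toward the side with fewer moles of gas — to the left.
All effects act in the same direction — net shift to the left.

left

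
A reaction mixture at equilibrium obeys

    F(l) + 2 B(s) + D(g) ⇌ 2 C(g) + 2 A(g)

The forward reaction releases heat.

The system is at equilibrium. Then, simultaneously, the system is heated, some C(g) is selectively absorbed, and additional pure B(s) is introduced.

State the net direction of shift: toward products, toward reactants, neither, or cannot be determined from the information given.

The forward reaction is exothermic. Raising T favours the endothermic direction — shift to the left.
Removing C (g), a product, drives the reaction to the right.
B is a pure solid; its activity is 1 regardless of amount, so Q is unaffected — no shift from this change.
The individual effects push in opposite directions; without quantitative information the net direction cannot be determined.

cannot be determined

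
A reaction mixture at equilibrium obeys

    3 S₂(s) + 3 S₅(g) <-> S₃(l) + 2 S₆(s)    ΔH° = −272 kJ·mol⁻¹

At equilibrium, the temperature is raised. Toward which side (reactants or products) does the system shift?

The forward reaction is exothermic. Raising T favours the endothermic direction — shift to the left.

left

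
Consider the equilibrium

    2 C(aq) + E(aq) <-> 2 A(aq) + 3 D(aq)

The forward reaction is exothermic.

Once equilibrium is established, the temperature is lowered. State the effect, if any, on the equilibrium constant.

K depends on temperature via the van 't Hoff relation. The forward reaction is exothermic, so lowering T increases K.

increases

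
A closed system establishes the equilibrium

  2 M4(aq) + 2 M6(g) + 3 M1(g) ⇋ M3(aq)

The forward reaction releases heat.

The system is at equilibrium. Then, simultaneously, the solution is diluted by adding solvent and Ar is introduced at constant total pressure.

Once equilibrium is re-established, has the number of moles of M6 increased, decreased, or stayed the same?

increases

Dilution lowers every aqueous concentration by the same factor. Δn_aq = 1 − 2 = -1, so the system shifts toward the side with more dissolved moles — to the left.
Adding inert gas at constant total pressure expands the volume and lowers every reacting partial pressure. With Δn_gas = 0 − 5 = -5, Q moves away from K toward the side with fewer gas moles, so the system shifts toward the side with more gas moles — to the left.
The net shift is to the left. M6 is a reactant, so its amount increases.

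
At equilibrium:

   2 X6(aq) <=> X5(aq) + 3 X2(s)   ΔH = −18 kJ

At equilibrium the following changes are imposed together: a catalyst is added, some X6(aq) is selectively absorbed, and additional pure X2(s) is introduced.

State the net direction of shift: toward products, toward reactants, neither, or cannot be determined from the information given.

A catalyst speeds both forward and reverse rates equally; it changes neither Q nor K — no shift from this change.
Removing X6 (aq), a reactant, drives the reaction to the left.
X2 is a pure solid; its activity is 1 regardless of amount, so Q is unaffected — no shift from this change.
Only the nonzero effect(s) matter; the net shift is to the left.

left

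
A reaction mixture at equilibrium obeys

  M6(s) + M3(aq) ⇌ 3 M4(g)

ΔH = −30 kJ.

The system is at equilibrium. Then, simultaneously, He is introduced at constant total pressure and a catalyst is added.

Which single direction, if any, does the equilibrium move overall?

right

Adding inert gas at constant total pressure expands the volume and lowers every reacting partial pressure. With Δn_gas = 3 − 0 = +3, Q moves away from K toward the side with fewer gas moles, so the system shifts toward the side with more gas moles — to the right.
A catalyst speeds both forward and reverse rates equally; it changes neither Q nor K — no shift from this change.
Only the nonzero effect(s) matter; the net shift is to the right.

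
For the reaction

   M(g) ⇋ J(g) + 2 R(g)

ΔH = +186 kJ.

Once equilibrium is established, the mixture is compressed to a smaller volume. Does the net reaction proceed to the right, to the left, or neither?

Gas moles: reactants 1, products 3 (Δn_gas = +2). Compression shifts the system toward the side with fewer moles of gas — to the left.

left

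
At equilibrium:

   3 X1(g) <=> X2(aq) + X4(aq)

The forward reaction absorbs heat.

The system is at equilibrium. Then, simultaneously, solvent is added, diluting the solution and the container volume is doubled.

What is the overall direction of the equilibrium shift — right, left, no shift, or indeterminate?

cannot be determined

Dilution lowers every aqueous concentration by the same factor. Δn_aq = 2 − 0 = +2, so the system shifts toward the side with more dissolved moles — to the right.
Gas moles: reactants 3, products 0 (Δn_gas = -3). Expansion shifts the system toward the side with more moles of gas — to the left.
The individual effects push in opposite directions; without quantitative information the net direction cannot be determined.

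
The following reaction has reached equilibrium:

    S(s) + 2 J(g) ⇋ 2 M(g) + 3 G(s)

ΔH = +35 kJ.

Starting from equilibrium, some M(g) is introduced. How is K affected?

The equilibrium constant depends only on temperature. This perturbation may move the position of equilibrium, but since T is unchanged, K itself is unchanged.

unchanged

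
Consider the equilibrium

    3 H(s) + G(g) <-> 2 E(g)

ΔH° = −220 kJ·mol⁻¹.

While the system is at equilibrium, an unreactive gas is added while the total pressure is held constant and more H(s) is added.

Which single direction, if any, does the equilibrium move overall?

Adding inert gas at constant total pressure expands the volume and lowers every reacting partial pressure. With Δn_gas = 2 − 1 = +1, Q moves away from K toward the side with fewer gas moles, so the system shifts toward the side with more gas moles — to the right.
H is a pure solid; its activity is 1 regardless of amount, so Q is unaffected — no shift from this change.
Only the nonzero effect(s) matter; the net shift is to the right.

right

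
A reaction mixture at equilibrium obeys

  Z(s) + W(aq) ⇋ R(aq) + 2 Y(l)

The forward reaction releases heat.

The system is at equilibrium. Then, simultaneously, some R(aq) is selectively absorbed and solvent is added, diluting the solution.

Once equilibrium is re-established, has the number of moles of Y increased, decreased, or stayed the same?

increases

Removing R (aq), a product, drives the reaction to the right.
Dilution scales every aqueous concentration by the same factor. Δn_aq = 1 − 1 = 0, so Q is unchanged — no shift.
The net shift is to the right. Y is a product, so its amount increases.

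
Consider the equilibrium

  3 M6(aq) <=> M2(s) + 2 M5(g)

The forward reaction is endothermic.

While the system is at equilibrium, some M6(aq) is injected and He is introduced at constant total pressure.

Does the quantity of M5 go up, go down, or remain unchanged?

Adding M6 (aq), a reactant, drives the reaction to the right.
Adding inert gas at constant total pressure expands the volume and lowers every reacting partial pressure. With Δn_gas = 2 − 0 = +2, Q moves away from K toward the side with fewer gas moles, so the system shifts toward the side with more gas moles — to the right.
The net shift is to the right. M5 is a product, so its amount increases.

increases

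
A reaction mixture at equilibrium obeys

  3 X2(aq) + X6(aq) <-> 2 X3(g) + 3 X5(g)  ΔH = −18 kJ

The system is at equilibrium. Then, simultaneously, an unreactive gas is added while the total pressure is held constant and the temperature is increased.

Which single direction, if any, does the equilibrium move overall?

Adding inert gas at constant total pressure expands the volume and lowers every reacting partial pressure. With Δn_gas = 5 − 0 = +5, Q moves away from K toward the side with fewer gas moles, so the system shifts toward the side with more gas moles — to the right.
The forward reaction is exothermic. Raising T favours the endothermic direction — shift to the left.
The individual effects push in opposite directions; without quantitative information the net direction cannot be determined.

cannot be determined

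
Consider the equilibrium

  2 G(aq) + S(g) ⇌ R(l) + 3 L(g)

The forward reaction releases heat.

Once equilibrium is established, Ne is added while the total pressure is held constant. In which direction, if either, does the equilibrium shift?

right

Adding inert gas at constant total pressure expands the volume and lowers every reacting partial pressure. With Δn_gas = 3 − 1 = +2, Q moves away from K toward the side with fewer gas moles, so the system shifts toward the side with more gas moles — to the right.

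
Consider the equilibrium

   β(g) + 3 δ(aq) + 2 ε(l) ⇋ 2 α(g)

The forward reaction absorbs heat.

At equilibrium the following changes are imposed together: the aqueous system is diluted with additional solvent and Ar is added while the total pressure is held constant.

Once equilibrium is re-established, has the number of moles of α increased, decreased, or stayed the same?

cannot be determined

Dilution lowers every aqueous concentration by the same factor. Δn_aq = 0 − 3 = -3, so the system shifts toward the side with more dissolved moles — to the left.
Adding inert gas at constant total pressure expands the volume and lowers every reacting partial pressure. With Δn_gas = 2 − 1 = +1, Q moves away from K toward the side with fewer gas moles, so the system shifts toward the side with more gas moles — to the right.
The two effects oppose each other, so the net shift — and hence the change in α — cannot be determined from the given information.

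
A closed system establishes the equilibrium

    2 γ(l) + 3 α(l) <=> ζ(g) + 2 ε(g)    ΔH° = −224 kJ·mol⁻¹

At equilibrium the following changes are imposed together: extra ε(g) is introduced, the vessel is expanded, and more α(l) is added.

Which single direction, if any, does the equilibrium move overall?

cannot be determined

Adding ε (g), a product, drives the reaction to the left.
Gas moles: reactants 0, products 3 (Δn_gas = +3). Expansion shifts the system toward the side with more moles of gas — to the right.
α is a pure liquid; its activity is 1 regardless of amount, so Q is unaffected — no shift from this change.
The individual effects push in opposite directions; without quantitative information the net direction cannot be determined.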